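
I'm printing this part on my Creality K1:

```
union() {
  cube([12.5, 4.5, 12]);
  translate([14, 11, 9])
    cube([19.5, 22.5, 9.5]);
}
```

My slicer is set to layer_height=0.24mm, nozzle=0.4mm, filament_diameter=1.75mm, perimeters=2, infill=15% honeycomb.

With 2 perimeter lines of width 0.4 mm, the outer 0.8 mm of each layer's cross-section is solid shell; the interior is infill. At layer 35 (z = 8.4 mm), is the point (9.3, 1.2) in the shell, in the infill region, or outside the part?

At z = 8.4 mm: the cube (footprint 12.5×4.5) is included at this height; the cube at (14, 11) is not intersected at this z (z outside [9, 18.5]); Taking the union: only the 12.5×4.5 cube is present, so the union is just that shape — 1 connected region. Overall, the cross-section is a single solid region. The nearest boundary edge runs (0.00, 0.00)→(12.50, 0.00); distance from the point to it = 1.20 mm. The point is inside the cross-section and 1.20 mm from the nearest boundary — more than the 0.8 mm shell width (2 × 0.4), so it's in the infill interior.

infill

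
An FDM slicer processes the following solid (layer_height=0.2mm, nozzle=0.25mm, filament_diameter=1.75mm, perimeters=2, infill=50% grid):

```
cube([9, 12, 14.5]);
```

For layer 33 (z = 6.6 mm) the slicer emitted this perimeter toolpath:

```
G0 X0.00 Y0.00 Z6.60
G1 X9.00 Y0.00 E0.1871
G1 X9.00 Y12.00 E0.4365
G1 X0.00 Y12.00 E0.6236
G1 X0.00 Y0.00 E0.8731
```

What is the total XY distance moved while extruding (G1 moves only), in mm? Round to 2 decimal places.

42.00 mm

Sum the Euclidean lengths of each G1 segment: total = 42.00 mm.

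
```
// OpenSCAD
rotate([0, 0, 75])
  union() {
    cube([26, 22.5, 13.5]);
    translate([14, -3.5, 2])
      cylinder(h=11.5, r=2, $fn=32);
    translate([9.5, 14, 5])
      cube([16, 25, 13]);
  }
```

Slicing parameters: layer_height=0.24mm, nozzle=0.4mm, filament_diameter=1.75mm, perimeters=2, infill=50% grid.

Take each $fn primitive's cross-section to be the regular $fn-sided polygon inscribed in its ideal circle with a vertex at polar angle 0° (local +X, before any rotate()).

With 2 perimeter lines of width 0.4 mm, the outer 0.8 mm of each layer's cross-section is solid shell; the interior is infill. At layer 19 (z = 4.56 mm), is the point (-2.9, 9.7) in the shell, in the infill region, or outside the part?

At z = 4.56 mm: the cube is present — its section is the full 26×22.5 rectangle; the r=2 cylinder at (14, -3.5) contributes a regular 32-gon of circumradius 2; the cube at (9.5, 14) is not intersected at this z (z outside [5, 18]); Merging all regions: the 2 present regions are separate (no shared area or edge), so areas and boundary lengths simply add and each stays a separate island — 2 connected regions; (whole slice rotated 75° about Z — lengths, areas and connectivity unchanged). Overall, the cross-section has 2 separate islands. Undo the 75° rotation: the query point maps to (8.619, 5.312) in the un-rotated model frame. The nearest boundary edge runs (26.00, 0.00)→(0.00, 0.00); distance from the point to it = 5.31 mm. (Shell/infill is judged within the island containing the point — the largest one.) The point is inside the cross-section and 5.31 mm from the nearest boundary — more than the 0.8 mm shell width (2 × 0.4), so it's in the infill interior.

infill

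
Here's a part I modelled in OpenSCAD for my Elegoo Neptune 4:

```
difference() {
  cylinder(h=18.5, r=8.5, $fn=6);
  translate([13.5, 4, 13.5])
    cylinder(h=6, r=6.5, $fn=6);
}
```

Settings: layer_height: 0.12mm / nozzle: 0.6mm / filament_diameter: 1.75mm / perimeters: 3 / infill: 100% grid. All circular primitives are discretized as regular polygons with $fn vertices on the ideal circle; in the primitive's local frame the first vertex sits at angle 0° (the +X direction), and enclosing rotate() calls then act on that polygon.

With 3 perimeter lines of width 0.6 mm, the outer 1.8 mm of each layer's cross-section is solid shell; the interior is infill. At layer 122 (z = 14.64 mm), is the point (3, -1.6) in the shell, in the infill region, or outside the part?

infill

At z = 14.64 mm: the cylinder: section is a regular 6-gon, circumradius r=8.5; the r=6.5 cylinder at (13.5, 4) contributes a regular 6-gon of circumradius 6.5; Taking the first minus the rest: starting from the r=8.5 cylinder, the r=6.5 cylinder at (13.5, 4) misses the remaining region (no effect) — 1 connected region. Overall, the cross-section is a single solid region. The nearest boundary edge runs (8.50, 0.00)→(4.25, -7.36); distance from the point to it = 3.96 mm. The point is inside the cross-section and 3.96 mm from the nearest boundary — more than the 1.8 mm shell width (3 × 0.6), so it's in the infill interior.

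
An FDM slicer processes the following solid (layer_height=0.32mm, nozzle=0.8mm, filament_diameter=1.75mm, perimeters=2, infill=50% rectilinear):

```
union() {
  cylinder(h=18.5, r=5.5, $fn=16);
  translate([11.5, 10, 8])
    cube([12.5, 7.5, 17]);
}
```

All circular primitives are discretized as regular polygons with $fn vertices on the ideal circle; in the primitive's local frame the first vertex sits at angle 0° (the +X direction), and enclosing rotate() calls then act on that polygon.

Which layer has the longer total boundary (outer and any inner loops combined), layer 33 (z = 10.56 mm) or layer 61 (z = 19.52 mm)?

Layer 33 (z = 10.56): the r=5.5 cylinder gives a regular 16-gon of circumradius 5.5 (constant along its height) (perimeter = 2·16·5.500·sin(180°/16) = 34.34 mm); the 12.5×7.5 cube at (11.5, 10) contributes its full rectangle (perimeter 40.00 mm); Merging all regions: the 2 present regions are separate (no shared area or edge), so areas and boundary lengths simply add and each stays a separate island — boundary = 74.34 mm. So its perimeter = 74.34 mm. Layer 61 (z = 19.52): the cylinder does not reach this height (z outside [0, 18.5]); the 12.5×7.5 cube at (11.5, 10) contributes its full rectangle (perimeter 40.00 mm); Merging all regions: only the 12.5×7.5 cube at (11.5, 10) is present, so the union is just that shape — boundary = 40.00 mm. So its perimeter = 40.00 mm. Layer 33 is larger (74.34 vs 40.00 mm).

layer 33 (z = 10.56 mm)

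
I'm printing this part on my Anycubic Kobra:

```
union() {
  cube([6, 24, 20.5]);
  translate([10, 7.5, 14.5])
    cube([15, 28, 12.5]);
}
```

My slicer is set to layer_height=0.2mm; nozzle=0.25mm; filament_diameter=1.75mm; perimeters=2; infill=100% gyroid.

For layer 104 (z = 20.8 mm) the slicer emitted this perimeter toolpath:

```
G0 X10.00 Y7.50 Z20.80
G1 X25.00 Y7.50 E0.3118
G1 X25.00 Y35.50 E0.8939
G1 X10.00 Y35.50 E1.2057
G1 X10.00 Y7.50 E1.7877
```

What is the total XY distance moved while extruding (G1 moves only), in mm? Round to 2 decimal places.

Sum the Euclidean lengths of each G1 segment: total = 86.00 mm.

86.00 mm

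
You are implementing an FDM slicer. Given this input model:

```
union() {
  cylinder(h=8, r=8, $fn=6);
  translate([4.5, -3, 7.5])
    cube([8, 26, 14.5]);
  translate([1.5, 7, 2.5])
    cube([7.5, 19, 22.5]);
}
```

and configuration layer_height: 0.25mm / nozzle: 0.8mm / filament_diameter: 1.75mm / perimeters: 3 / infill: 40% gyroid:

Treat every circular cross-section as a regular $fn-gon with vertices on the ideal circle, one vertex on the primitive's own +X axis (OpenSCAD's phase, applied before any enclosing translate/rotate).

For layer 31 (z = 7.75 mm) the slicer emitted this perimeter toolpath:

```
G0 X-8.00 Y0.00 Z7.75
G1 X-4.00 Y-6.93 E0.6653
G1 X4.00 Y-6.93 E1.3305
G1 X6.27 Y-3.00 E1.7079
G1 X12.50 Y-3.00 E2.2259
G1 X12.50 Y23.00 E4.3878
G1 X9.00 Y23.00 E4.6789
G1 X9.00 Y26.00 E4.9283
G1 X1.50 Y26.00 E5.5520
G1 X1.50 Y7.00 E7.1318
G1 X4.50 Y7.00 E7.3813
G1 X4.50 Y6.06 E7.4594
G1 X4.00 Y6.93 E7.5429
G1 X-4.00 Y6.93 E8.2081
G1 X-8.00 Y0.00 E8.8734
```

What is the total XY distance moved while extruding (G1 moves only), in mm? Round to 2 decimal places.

Sum the Euclidean lengths of each G1 segment: total = 106.72 mm.

106.72 mm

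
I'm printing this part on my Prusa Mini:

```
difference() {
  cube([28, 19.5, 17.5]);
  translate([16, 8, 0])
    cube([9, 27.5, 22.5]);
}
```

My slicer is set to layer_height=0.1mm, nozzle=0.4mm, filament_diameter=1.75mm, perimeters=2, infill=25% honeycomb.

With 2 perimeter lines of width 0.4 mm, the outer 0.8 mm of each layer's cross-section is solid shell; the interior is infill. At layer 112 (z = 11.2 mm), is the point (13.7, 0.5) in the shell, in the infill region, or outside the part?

At z = 11.2 mm: the cube (footprint 28×19.5) is included at this height; the 9×27.5 cube at (16, 8) contributes its full rectangle; After the difference (first − rest): starting from the 28×19.5 cube, the 9×27.5 cube at (16, 8) partially overlaps it — only the 103.50 mm² overlap (of its 247.50 mm²) is removed, clipping the outline — 1 connected region. Overall, the cross-section is a single solid region. The nearest boundary edge runs (28.00, 0.00)→(0.00, 0.00); distance from the point to it = 0.50 mm. The point is inside the cross-section, 0.50 mm from the nearest boundary — within the 0.8 mm shell band (2 × 0.4).

shell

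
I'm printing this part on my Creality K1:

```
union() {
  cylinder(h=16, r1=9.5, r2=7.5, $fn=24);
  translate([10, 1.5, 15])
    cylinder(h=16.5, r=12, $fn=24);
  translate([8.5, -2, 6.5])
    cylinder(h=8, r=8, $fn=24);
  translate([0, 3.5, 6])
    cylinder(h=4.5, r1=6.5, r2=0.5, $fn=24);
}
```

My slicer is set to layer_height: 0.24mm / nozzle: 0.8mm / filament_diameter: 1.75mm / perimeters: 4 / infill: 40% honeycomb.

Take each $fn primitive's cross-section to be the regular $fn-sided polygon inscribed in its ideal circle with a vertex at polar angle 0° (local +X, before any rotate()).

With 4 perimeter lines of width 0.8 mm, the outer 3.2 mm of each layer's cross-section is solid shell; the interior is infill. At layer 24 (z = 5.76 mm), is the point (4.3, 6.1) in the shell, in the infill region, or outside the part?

At z = 5.76 mm: the cone contributes a regular 24-gon of circumradius 8.780 (interpolated between r1=9.5 and r2=7.5 at t=0.360); the cylinder at (10, 1.5) does not reach this height (z outside [15, 31.5]); the cylinder at (8.5, -2) is not intersected at this z (z outside [6.5, 14.5]); the cone at (0, 3.5) is not intersected at this z (z outside [6, 10.5]); Combining (union): only the cone is present, so the union is just that shape — 1 connected region. Overall, the cross-section is a single solid region. The nearest boundary edge runs (6.21, 6.21)→(4.39, 7.60); distance from the point to it = 1.25 mm. The point is inside the cross-section, 1.25 mm from the nearest boundary — within the 3.2 mm shell band (4 × 0.8).

shell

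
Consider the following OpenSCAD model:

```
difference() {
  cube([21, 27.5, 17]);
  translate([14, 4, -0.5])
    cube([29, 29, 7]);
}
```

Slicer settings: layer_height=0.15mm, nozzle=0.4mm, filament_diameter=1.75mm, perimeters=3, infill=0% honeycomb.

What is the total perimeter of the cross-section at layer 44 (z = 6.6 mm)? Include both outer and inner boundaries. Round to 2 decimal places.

At z = 6.6 mm: the 21×27.5 cube contributes its full rectangle (perimeter 97.00 mm); the cube at (14, 4) does not reach this height (z outside [-0.5, 6.5]); Taking the first minus the rest: none of the subtracted shapes is present at this height, so the 21×27.5 cube is unchanged — boundary = 97.00 mm. Overall, the cross-section is a single solid region. Total boundary length (outer) = 97.00 mm.

97.00 mm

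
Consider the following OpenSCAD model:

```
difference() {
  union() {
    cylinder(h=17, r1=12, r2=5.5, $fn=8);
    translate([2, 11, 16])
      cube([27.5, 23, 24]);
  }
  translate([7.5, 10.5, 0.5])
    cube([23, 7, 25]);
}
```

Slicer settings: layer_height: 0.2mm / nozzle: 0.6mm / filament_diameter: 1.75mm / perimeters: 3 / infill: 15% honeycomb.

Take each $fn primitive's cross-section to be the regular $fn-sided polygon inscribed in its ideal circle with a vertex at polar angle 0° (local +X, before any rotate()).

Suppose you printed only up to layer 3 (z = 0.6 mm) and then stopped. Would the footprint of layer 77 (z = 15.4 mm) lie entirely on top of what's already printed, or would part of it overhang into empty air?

entirely on top

Compare the two slices. At z = 0.6: the cone (r1=12→r2=5.5) has section circumradius 11.771 here — a regular 8-gon (area = (8/2)·11.771²·sin(360°/8) = 391.87 mm²); the cube at (2, 11) is not intersected at this z (z outside [16, 40]); Taking the union: only the cone is present, so the union is just that shape — area = 391.87 mm²; the cube at (7.5, 10.5) is present — its section is the full 23×7 rectangle (area 161.00 mm²); Taking the first minus the rest: starting from that combined region (391.87 mm²), the 23×7 cube at (7.5, 10.5) misses the remaining region (no effect) — area = 391.87 mm². At z = 15.4: the cone contributes a regular 8-gon of circumradius 6.112 (interpolated between r1=12 and r2=5.5 at t=0.906) (area = (8/2)·6.112²·sin(360°/8) = 105.65 mm²); the cube at (2, 11) is not intersected at this z (z outside [16, 40]); Taking the union: only the cone is present, so the union is just that shape — area = 105.65 mm²; the 23×7 cube at (7.5, 10.5) contributes its full rectangle (area 161.00 mm²); Subtracting the remaining from the first: starting from the result so far (105.65 mm²), the 23×7 cube at (7.5, 10.5) misses the remaining region (no effect) — area = 105.65 mm². Checking containment: the cross-section at z = 15.4 is a subset of the cross-section at z = 0.6.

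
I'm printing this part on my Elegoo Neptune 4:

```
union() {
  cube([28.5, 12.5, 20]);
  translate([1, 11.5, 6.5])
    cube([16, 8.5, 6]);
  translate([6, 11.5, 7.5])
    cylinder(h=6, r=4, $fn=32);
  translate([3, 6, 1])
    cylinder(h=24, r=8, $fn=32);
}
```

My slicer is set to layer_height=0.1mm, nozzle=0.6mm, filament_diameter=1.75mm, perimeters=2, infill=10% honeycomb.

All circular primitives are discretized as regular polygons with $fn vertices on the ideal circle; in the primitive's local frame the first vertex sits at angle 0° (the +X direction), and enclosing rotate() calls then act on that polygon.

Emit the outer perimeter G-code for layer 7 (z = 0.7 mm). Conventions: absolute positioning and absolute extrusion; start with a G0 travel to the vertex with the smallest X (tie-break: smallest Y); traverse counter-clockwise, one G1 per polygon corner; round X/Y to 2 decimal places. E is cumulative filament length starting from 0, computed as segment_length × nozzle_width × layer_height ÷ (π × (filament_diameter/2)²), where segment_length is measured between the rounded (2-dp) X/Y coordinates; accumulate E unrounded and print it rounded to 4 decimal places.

At z = 0.7 mm: the cube is present — its section is the full 28.5×12.5 rectangle; the cube at (1, 11.5) is not intersected at this z (z outside [6.5, 12.5]); the cylinder at (6, 11.5) is not intersected at this z (z outside [7.5, 13.5]); the cylinder at (3, 6) is absent (z outside [1, 25]); Merging all regions: only the 28.5×12.5 cube is present, so the union is just that shape — 1 connected region. The outline is a single polygon with 4 vertices. Extrusion per mm of travel: 0.6 × 0.1 / (π × 0.875²) = 0.024945. Accumulating E over each segment gives final E = 2.0455.

G0 X0.00 Y0.00 Z0.70
G1 X28.50 Y0.00 E0.7109
G1 X28.50 Y12.50 E1.0227
G1 X0.00 Y12.50 E1.7337
G1 X0.00 Y0.00 E2.0455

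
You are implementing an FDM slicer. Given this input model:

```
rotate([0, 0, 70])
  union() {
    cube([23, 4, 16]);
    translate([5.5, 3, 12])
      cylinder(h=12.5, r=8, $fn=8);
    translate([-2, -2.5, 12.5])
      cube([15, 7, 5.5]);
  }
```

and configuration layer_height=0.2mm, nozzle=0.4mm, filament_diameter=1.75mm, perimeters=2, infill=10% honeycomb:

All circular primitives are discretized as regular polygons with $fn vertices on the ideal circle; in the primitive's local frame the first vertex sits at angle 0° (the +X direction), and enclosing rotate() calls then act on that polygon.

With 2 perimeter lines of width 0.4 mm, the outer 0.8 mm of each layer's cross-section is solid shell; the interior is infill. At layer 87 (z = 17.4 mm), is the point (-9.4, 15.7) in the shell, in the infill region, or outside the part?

outside

At z = 17.4 mm: the cube is not intersected at this z (z outside [0, 16]); the r=8 cylinder at (5.5, 3) contributes a regular 8-gon of circumradius 8; the 15×7 cube at (-2, -2.5) contributes its full rectangle; Merging all regions: the regions partially overlap (shared area 97.33 mm²), so overlapping operands fuse into one piece — 1 connected region; (whole slice rotated 70° about Z — lengths, areas and connectivity unchanged). Overall, the cross-section is a single solid region. Undo the 70° rotation: the query point maps to (11.538, 14.203) in the un-rotated model frame. The nearest boundary edge runs (5.50, 11.00)→(11.16, 8.66); distance from the point to it = 5.27 mm. The point is not inside any of the regions above, so it lies outside the cross-section (5.27 mm from the nearest boundary).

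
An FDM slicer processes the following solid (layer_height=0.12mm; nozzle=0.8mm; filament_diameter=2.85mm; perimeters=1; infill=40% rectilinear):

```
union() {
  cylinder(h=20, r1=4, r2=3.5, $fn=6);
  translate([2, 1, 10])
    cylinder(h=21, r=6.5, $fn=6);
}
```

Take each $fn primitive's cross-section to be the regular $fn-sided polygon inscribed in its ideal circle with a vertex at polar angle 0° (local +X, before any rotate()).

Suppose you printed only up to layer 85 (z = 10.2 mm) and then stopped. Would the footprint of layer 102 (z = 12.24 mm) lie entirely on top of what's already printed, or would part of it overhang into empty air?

entirely on top

Compare the two slices. At z = 10.2: the cone: at t=0.510 of its height the radius interpolates to r₁+(r₂−r₁)t = 3.745, giving a regular 6-gon of that circumradius (area = (6/2)·3.745²·sin(360°/6) = 36.44 mm²); the r=6.5 cylinder at (2, 1) contributes a regular 6-gon of circumradius 6.5 (area = (6/2)·6.500²·sin(360°/6) = 109.77 mm²); Merging all regions: the cone lies entirely inside the r=6.5 cylinder at (2, 1), so the union is just the r=6.5 cylinder at (2, 1) — area = 109.77 mm². At z = 12.24: the cone contributes a regular 6-gon of circumradius 3.694 (interpolated between r1=4 and r2=3.5 at t=0.612) (area = (6/2)·3.694²·sin(360°/6) = 35.45 mm²); the r=6.5 cylinder at (2, 1) gives a regular 6-gon of circumradius 6.5 (constant along its height) (area = (6/2)·6.500²·sin(360°/6) = 109.77 mm²); Taking the union: the cone lies entirely inside the r=6.5 cylinder at (2, 1), so the union is just the r=6.5 cylinder at (2, 1) — area = 109.77 mm². Checking containment: the cross-section at z = 12.24 is a subset of the cross-section at z = 10.2.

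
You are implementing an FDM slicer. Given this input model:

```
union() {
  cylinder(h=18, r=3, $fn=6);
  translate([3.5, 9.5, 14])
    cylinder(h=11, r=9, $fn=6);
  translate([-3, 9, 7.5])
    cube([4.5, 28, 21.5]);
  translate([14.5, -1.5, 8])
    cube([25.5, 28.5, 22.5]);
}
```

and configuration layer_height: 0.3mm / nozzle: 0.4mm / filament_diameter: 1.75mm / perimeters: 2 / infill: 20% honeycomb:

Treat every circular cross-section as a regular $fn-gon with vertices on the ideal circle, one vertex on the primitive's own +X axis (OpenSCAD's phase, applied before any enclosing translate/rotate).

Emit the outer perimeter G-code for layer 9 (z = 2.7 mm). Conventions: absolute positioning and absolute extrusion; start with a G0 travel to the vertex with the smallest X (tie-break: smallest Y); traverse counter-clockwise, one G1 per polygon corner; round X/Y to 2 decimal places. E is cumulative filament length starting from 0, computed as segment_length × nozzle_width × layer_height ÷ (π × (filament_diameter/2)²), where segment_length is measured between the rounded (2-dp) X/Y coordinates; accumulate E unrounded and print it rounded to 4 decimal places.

G0 X-3.00 Y0.00 Z2.70
G1 X-1.50 Y-2.60 E0.1498
G1 X1.50 Y-2.60 E0.2994
G1 X3.00 Y0.00 E0.4492
G1 X1.50 Y2.60 E0.5989
G1 X-1.50 Y2.60 E0.7486
G1 X-3.00 Y0.00 E0.8984

At z = 2.7 mm: the r=3 cylinder gives a regular 6-gon of circumradius 3 (constant along its height); the cylinder at (3.5, 9.5) is absent (z outside [14, 25]); the cube at (-3, 9) does not reach this height (z outside [7.5, 29]); the cube at (14.5, -1.5) does not reach this height (z outside [8, 30.5]); Combining (union): only the r=3 cylinder is present, so the union is just that shape — 1 connected region. The outline is a single polygon with 6 vertices. Extrusion per mm of travel: 0.4 × 0.3 / (π × 0.875²) = 0.049890. Accumulating E over each segment gives final E = 0.8984.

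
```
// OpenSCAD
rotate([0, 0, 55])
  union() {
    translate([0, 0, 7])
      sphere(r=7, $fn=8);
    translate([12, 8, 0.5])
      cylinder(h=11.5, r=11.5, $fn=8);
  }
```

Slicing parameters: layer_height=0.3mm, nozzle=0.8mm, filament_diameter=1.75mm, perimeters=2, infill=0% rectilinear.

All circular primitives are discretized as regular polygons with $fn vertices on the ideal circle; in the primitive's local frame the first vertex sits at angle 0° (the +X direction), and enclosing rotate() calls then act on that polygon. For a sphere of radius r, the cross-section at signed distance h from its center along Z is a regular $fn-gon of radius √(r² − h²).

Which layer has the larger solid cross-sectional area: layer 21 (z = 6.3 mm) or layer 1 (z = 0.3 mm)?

layer 21 (z = 6.3 mm)

Layer 21 (z = 6.3): the sphere: section is a regular 8-gon, circumradius = √(r²−h²) = √(7²−0.7²) = 6.965 (area = (8/2)·6.965²·sin(360°/8) = 137.21 mm²); the cylinder at (12, 8): section is a regular 8-gon, circumradius r=11.5 (area = (8/2)·11.500²·sin(360°/8) = 374.06 mm²); Taking the union: the regions partially overlap — summed areas 511.27 mm² minus the doubly-counted overlap 20.05 mm² gives 491.22 mm² — area = 491.22 mm²; (whole slice rotated 55° about Z — lengths, areas and connectivity unchanged). So its area = 491.22 mm². Layer 1 (z = 0.3): the sphere: section is a regular 8-gon, circumradius = √(r²−h²) = √(7²−6.7²) = 2.027 (area = (8/2)·2.027²·sin(360°/8) = 11.62 mm²); the cylinder at (12, 8) is not intersected at this z (z outside [0.5, 12]); Merging all regions: only the r=7 sphere is present, so the union is just that shape — area = 11.62 mm²; (rotated 55° about Z; rotation is an isometry so areas/perimeters/island counts are preserved). So its area = 11.62 mm². Layer 21 is larger (491.22 vs 11.62 mm²).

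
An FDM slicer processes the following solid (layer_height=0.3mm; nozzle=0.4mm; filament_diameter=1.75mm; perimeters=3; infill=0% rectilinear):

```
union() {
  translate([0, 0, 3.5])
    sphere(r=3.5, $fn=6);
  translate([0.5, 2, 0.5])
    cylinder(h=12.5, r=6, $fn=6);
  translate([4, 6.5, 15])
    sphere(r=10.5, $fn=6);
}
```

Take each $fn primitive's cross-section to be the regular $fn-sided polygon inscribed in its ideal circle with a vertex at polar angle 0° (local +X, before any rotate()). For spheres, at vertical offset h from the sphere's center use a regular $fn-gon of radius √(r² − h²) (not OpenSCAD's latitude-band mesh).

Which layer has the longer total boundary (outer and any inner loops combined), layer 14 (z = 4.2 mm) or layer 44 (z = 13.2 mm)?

layer 44 (z = 13.2 mm)

Layer 14 (z = 4.2): the r=3.5 sphere contributes a regular 6-gon of circumradius √(3.5²−0.7²) = 3.429 (perimeter = 2·6·3.429·sin(180°/6) = 20.58 mm); the r=6 cylinder at (0.5, 2) gives a regular 6-gon of circumradius 6 (constant along its height) (perimeter = 2·6·6.000·sin(180°/6) = 36.00 mm); the sphere at (4, 6.5) is absent (|z−center|=10.800 > r=10.5); Combining (union): the r=3.5 sphere lies entirely inside the r=6 cylinder at (0.5, 2), so the union is just the r=6 cylinder at (0.5, 2) — boundary = 36.00 mm. So its perimeter = 36.00 mm. Layer 44 (z = 13.2): the sphere is absent (|z−center|=9.700 > r=3.5); the cylinder at (0.5, 2) does not reach this height (z outside [0.5, 13]); the r=10.5 sphere at (4, 6.5) slices to a regular 6-gon of circumradius 10.345 (√(r²−h²) with h=1.8 from center) (perimeter = 2·6·10.345·sin(180°/6) = 62.07 mm); Merging all regions: only the r=10.5 sphere at (4, 6.5) is present, so the union is just that shape — boundary = 62.07 mm. So its perimeter = 62.07 mm. Layer 44 is larger (62.07 vs 36.00 mm).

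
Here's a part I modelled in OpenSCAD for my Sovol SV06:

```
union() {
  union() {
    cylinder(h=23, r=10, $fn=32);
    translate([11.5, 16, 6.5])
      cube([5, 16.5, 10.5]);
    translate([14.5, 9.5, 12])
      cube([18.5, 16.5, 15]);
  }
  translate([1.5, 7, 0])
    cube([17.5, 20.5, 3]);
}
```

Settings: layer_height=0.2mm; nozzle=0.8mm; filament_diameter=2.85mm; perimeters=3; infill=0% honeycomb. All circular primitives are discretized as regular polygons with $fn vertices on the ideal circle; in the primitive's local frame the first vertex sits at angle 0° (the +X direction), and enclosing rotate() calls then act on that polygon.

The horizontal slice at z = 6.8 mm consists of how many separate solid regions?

2

At z = 6.8 mm: the r=10 cylinder gives a regular 32-gon of circumradius 10 (constant along its height); the 5×16.5 cube at (11.5, 16) contributes its full rectangle; the cube at (14.5, 9.5) is absent (z outside [12, 27]); Merging all regions: the 2 present regions are separate (no shared area or edge), so areas and boundary lengths simply add and each stays a separate island — 2 connected regions; the cube at (1.5, 7) is not intersected at this z (z outside [0, 3]); Combining (union): only that combined region is present, so the union is just that shape — 2 connected regions. The result has 2 disconnected regions.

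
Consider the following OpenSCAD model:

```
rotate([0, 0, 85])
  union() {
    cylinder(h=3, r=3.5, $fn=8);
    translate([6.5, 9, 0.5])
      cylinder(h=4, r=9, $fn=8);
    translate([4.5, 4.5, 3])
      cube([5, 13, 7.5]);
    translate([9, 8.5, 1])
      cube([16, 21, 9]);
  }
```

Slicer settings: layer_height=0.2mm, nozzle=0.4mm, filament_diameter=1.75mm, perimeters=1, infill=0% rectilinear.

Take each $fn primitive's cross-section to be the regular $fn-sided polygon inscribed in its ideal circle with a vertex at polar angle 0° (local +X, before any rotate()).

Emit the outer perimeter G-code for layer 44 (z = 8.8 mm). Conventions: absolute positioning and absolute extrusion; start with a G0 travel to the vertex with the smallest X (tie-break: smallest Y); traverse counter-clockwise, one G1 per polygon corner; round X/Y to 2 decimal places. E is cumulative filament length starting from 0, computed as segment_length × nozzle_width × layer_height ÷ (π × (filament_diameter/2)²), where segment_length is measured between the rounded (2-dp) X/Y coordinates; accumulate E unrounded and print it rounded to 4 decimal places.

G0 X-28.60 Y11.54 Z8.80
G1 X-16.65 Y10.49 E0.3990
G1 X-17.04 Y6.01 E0.5486
G1 X-4.09 Y4.88 E0.9809
G1 X-3.65 Y9.86 E1.1472
G1 X-7.64 Y10.20 E1.2804
G1 X-6.29 Y25.65 E1.7962
G1 X-27.21 Y27.48 E2.4947
G1 X-28.60 Y11.54 E3.0268

At z = 8.8 mm: the cylinder is not intersected at this z (z outside [0, 3]); the cylinder at (6.5, 9) does not reach this height (z outside [0.5, 4.5]); the 5×13 cube at (4.5, 4.5) contributes its full rectangle; the cube at (9, 8.5) (footprint 16×21) is included at this height; Taking the union: the regions partially overlap (shared area 4.50 mm²), so overlapping operands fuse into one piece — 1 connected region; (rotated 85° about Z; rotation is an isometry so areas/perimeters/island counts are preserved). The outline is a single polygon with 8 vertices. Extrusion per mm of travel: 0.4 × 0.2 / (π × 0.875²) = 0.033260. Accumulating E over each segment gives final E = 3.0268.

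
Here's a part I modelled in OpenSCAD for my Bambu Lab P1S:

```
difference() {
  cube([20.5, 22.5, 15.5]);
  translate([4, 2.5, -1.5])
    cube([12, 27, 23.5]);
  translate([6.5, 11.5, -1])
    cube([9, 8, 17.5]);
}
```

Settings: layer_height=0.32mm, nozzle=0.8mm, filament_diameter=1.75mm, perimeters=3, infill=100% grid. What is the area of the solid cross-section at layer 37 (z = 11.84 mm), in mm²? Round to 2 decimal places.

221.25 mm²

At z = 11.84 mm: the cube (footprint 20.5×22.5) is included at this height (area 461.25 mm²); the cube at (4, 2.5) is present — its section is the full 12×27 rectangle (area 324.00 mm²); the 9×8 cube at (6.5, 11.5) contributes its full rectangle (area 72.00 mm²); Subtracting the remaining from the first: starting from the 20.5×22.5 cube (461.25 mm²), the 12×27 cube at (4, 2.5) partially overlaps it — only the 240.00 mm² overlap (of its 324.00 mm²) is removed, clipping the outline; the 9×8 cube at (6.5, 11.5) misses the remaining region (no effect) — area = 221.25 mm². Overall, the cross-section is a single solid region. Net area = 221.25 mm².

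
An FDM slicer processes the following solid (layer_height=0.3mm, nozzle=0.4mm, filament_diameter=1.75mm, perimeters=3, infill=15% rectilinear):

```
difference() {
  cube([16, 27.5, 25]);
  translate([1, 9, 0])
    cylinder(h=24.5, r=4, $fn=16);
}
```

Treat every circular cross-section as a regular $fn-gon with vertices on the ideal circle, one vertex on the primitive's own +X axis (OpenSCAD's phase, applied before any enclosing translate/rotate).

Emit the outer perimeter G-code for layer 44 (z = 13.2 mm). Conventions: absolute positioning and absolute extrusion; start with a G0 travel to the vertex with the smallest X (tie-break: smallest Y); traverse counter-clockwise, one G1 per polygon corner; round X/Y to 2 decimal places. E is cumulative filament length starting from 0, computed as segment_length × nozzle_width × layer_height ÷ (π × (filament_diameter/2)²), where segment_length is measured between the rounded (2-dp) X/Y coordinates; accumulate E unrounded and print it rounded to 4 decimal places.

G0 X0.00 Y0.00 Z13.20
G1 X16.00 Y0.00 E0.7982
G1 X16.00 Y27.50 E2.1702
G1 X0.00 Y27.50 E2.9685
G1 X0.00 Y12.80 E3.7019
G1 X1.00 Y13.00 E3.7527
G1 X2.53 Y12.70 E3.8305
G1 X3.83 Y11.83 E3.9086
G1 X4.70 Y10.53 E3.9866
G1 X5.00 Y9.00 E4.0644
G1 X4.70 Y7.47 E4.1422
G1 X3.83 Y6.17 E4.2202
G1 X2.53 Y5.30 E4.2983
G1 X1.00 Y5.00 E4.3760
G1 X0.00 Y5.20 E4.4269
G1 X0.00 Y0.00 E4.6863

At z = 13.2 mm: the cube (footprint 16×27.5) is included at this height; the r=4 cylinder at (1, 9) contributes a regular 16-gon of circumradius 4; Taking the first minus the rest: starting from the 16×27.5 cube, the r=4 cylinder at (1, 9) partially overlaps it — only the 32.29 mm² overlap (of its 48.98 mm²) is removed, clipping the outline — 1 connected region. The outline is a single polygon with 15 vertices. Extrusion per mm of travel: 0.4 × 0.3 / (π × 0.875²) = 0.049890. Accumulating E over each segment gives final E = 4.6863.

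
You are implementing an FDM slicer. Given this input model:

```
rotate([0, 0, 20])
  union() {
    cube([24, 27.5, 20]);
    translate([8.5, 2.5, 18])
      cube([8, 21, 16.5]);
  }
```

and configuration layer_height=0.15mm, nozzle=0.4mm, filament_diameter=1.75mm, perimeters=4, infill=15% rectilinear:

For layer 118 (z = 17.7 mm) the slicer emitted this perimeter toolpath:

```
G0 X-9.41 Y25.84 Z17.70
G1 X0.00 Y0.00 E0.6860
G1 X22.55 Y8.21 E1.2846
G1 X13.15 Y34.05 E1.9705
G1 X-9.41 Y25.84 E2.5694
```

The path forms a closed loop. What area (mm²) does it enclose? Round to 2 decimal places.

660.04 mm²

Apply the shoelace formula to the sequence of (X, Y) vertices; enclosed area = 660.04 mm².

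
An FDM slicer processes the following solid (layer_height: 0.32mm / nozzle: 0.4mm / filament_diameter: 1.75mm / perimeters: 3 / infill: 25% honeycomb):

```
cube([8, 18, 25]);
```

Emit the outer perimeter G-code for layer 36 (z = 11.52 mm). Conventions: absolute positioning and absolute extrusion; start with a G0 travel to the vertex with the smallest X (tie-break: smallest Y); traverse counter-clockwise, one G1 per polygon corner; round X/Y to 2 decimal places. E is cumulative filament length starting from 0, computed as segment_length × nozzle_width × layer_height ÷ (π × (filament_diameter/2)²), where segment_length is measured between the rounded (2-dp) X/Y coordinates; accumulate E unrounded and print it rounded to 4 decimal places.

At z = 11.52 mm: the 8×18 cube contributes its full rectangle. The outline is a single polygon with 4 vertices. Extrusion per mm of travel: 0.4 × 0.32 / (π × 0.875²) = 0.053216. Accumulating E over each segment gives final E = 2.7672.

G0 X0.00 Y0.00 Z11.52
G1 X8.00 Y0.00 E0.4257
G1 X8.00 Y18.00 E1.3836
G1 X0.00 Y18.00 E1.8094
G1 X0.00 Y0.00 E2.7672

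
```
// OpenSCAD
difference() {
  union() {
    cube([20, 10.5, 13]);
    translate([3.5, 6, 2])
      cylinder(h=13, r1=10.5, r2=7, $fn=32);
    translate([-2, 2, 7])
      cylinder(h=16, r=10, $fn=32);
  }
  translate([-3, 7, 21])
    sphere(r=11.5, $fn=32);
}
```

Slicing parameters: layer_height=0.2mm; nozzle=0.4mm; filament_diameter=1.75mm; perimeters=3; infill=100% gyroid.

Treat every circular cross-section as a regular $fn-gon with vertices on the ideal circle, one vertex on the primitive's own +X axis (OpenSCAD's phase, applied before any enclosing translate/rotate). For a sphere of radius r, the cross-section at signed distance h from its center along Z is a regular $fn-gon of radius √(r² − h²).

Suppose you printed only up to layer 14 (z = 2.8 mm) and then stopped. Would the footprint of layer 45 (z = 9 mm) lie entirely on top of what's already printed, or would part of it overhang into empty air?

part overhangs

Compare the two slices. At z = 2.8: the cube (footprint 20×10.5) is included at this height (area 210.00 mm²); the cone at (3.5, 6) contributes a regular 32-gon of circumradius 10.285 (interpolated between r1=10.5 and r2=7 at t=0.062) (area = (32/2)·10.285²·sin(360°/32) = 330.17 mm²); the cylinder at (-2, 2) does not reach this height (z outside [7, 23]); Merging all regions: the regions partially overlap — summed areas 540.17 mm² minus the doubly-counted overlap 139.16 mm² gives 401.01 mm² — area = 401.01 mm²; the sphere at (-3, 7) is not intersected at this z (|z−center|=18.200 > r=11.5); Subtracting the remaining from the first: none of the subtracted shapes is present at this height, so that combined region is unchanged — area = 401.01 mm². At z = 9: the 20×10.5 cube contributes its full rectangle (area 210.00 mm²); the cone at (3.5, 6) contributes a regular 32-gon of circumradius 8.615 (interpolated between r1=10.5 and r2=7 at t=0.538) (area = (32/2)·8.615²·sin(360°/32) = 231.69 mm²); the cylinder at (-2, 2): section is a regular 32-gon, circumradius r=10 (area = (32/2)·10.000²·sin(360°/32) = 312.14 mm²); Taking the union: the regions partially overlap — summed areas 753.83 mm² minus the doubly-counted overlap 266.32 mm² gives 487.51 mm² — area = 487.51 mm²; the sphere at (-3, 7) does not reach this height (|z−center|=12.000 > r=11.5); Taking the first minus the rest: none of the subtracted shapes is present at this height, so the result so far is unchanged — area = 487.51 mm². Checking containment: at z = 9 the cross-section extends beyond the z = 2.8 cross-section by about 125.98 mm².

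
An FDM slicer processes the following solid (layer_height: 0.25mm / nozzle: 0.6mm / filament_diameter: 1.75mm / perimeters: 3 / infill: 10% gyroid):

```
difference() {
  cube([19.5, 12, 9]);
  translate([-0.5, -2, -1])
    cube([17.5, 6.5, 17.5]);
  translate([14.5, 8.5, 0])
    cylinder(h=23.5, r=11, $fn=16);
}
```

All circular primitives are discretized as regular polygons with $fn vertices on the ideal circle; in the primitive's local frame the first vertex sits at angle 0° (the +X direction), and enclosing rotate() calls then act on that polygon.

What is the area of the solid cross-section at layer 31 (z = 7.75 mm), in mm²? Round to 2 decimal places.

29.06 mm²

At z = 7.75 mm: the cube (footprint 19.5×12) is included at this height (area 234.00 mm²); the 17.5×6.5 cube at (-0.5, -2) contributes its full rectangle (area 113.75 mm²); the r=11 cylinder at (14.5, 8.5) gives a regular 16-gon of circumradius 11 (constant along its height) (area = (16/2)·11.000²·sin(360°/16) = 370.44 mm²); Subtracting the remaining from the first: starting from the 19.5×12 cube (234.00 mm²), the 17.5×6.5 cube at (-0.5, -2) partially overlaps it — only the 76.50 mm² overlap (of its 113.75 mm²) is removed, clipping the outline; the r=11 cylinder at (14.5, 8.5) partially overlaps it — only the 128.44 mm² overlap (of its 370.44 mm²) is removed, clipping the outline — area = 29.06 mm². Overall, the cross-section is a single solid region. Net area = 29.06 mm².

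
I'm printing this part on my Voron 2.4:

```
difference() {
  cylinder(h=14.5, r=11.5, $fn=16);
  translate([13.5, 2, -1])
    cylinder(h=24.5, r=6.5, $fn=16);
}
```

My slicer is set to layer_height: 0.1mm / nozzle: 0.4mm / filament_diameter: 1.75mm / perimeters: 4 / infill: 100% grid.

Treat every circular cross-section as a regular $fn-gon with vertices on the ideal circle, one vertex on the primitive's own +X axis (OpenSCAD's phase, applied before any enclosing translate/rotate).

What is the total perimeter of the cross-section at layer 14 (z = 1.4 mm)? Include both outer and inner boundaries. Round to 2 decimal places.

At z = 1.4 mm: the cylinder: section is a regular 16-gon, circumradius r=11.5 (perimeter = 2·16·11.500·sin(180°/16) = 71.79 mm); the cylinder at (13.5, 2): section is a regular 16-gon, circumradius r=6.5 (perimeter = 2·16·6.500·sin(180°/16) = 40.58 mm); Subtracting the remaining from the first: starting from the r=11.5 cylinder, the r=6.5 cylinder at (13.5, 2) partially overlaps it — only the 30.24 mm² overlap (of its 129.35 mm²) is removed, clipping the outline — boundary = 73.19 mm. Overall, the cross-section is a single solid region. Total boundary length (outer) = 73.19 mm.

73.19 mm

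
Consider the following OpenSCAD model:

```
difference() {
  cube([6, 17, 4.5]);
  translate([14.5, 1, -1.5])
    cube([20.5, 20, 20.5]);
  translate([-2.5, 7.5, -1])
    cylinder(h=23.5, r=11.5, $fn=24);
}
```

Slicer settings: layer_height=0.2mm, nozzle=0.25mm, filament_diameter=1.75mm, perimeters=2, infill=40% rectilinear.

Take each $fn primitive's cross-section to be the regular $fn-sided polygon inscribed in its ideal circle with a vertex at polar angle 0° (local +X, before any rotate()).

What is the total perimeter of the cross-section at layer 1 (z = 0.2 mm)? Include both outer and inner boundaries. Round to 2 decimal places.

6.85 mm

At z = 0.2 mm: the cube is present — its section is the full 6×17 rectangle (perimeter 46.00 mm); the cube at (14.5, 1) (footprint 20.5×20) is included at this height (perimeter 81.00 mm); the cylinder at (-2.5, 7.5): section is a regular 24-gon, circumradius r=11.5 (perimeter = 2·24·11.500·sin(180°/24) = 72.05 mm); Subtracting the remaining from the first: starting from the 6×17 cube, the 20.5×20 cube at (14.5, 1) misses the remaining region (no effect); the r=11.5 cylinder at (-2.5, 7.5) partially overlaps it — only the 100.19 mm² overlap (of its 410.75 mm²) is removed, clipping the outline — boundary = 6.85 mm. Overall, the cross-section is a single solid region. Total boundary length (outer) = 6.85 mm.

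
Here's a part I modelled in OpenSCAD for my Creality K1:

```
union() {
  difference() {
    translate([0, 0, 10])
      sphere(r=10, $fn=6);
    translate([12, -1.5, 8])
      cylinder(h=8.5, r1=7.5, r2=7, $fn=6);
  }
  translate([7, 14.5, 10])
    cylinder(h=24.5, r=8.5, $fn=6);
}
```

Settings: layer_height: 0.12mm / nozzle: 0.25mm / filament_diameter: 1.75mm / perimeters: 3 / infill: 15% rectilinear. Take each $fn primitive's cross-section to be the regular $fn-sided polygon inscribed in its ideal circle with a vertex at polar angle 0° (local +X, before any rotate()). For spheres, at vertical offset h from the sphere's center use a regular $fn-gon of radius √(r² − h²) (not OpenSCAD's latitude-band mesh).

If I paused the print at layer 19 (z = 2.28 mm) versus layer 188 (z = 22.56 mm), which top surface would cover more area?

Layer 19 (z = 2.28): the sphere: section is a regular 6-gon, circumradius = √(r²−h²) = √(10²−7.72²) = 6.356 (area = (6/2)·6.356²·sin(360°/6) = 104.97 mm²); the cone at (12, -1.5) is not intersected at this z (z outside [8, 16.5]); After the difference (first − rest): none of the subtracted shapes is present at this height, so the r=10 sphere is unchanged — area = 104.97 mm²; the cylinder at (7, 14.5) does not reach this height (z outside [10, 34.5]); Combining (union): only that combined region is present, so the union is just that shape — area = 104.97 mm². So its area = 104.97 mm². Layer 188 (z = 22.56): the sphere does not reach this height (|z−center|=12.560 > r=10); the cone at (12, -1.5) does not reach this height (z outside [8, 16.5]); After the difference (first − rest): the first operand is absent here, so nothing remains; the r=8.5 cylinder at (7, 14.5) gives a regular 6-gon of circumradius 8.5 (constant along its height) (area = (6/2)·8.500²·sin(360°/6) = 187.71 mm²); Merging all regions: only the r=8.5 cylinder at (7, 14.5) is present, so the union is just that shape — area = 187.71 mm². So its area = 187.71 mm². Layer 188 is larger (187.71 vs 104.97 mm²).

layer 188 (z = 22.56 mm)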